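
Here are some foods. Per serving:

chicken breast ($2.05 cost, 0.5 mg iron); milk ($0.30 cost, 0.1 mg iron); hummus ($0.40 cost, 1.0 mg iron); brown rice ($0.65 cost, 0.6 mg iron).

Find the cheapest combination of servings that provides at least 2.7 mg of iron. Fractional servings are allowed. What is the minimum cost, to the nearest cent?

$1.08

Cost per mg of iron: hummus $0.4000, brown rice $1.0833, milk $3.0000, chicken breast $4.1000.
With no serving limits, use only hummus: 2.7 mg / 1.0 mg = 2.7 servings × $0.40 = $1.08.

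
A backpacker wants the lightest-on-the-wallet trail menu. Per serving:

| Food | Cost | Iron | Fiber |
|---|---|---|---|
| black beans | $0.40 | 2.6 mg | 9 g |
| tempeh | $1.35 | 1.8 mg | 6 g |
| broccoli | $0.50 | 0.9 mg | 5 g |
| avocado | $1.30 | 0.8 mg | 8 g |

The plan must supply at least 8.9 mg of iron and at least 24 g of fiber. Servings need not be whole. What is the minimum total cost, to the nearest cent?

$1.37

With two linear requirements the optimum uses one or two foods; enumerate the corners.
black beans only: max(8.9/2.6, 24/9) = 3.423 servings → $1.37.
tempeh only: max(8.9/1.8, 24/6) = 4.944 servings → $6.67.
broccoli only: max(8.9/0.9, 24/5) = 9.889 servings → $4.94.
avocado only: max(8.9/0.8, 24/8) = 11.12 servings → $14.46.
black beans + tempeh: the both-tight solution has a negative serving — not a feasible corner.
black beans + broccoli: intersection lies outside the first quadrant.
black beans + avocado with both targets exact would need a negative amount; discard.
tempeh + broccoli: intersection lies outside the first quadrant.
tempeh + avocado with both targets exact would need a negative amount; discard.
broccoli + avocado: the both-tight solution has a negative serving — not a feasible corner.
So the least-cost plan costs $1.37.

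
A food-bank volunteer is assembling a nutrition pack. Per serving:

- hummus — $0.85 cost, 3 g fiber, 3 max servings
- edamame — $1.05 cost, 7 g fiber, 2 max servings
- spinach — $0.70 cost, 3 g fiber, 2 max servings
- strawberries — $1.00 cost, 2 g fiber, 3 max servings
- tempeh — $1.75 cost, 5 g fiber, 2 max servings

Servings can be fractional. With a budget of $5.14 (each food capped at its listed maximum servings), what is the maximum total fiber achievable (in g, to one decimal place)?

Fiber per dollar: edamame 6.667, spinach 4.286, hummus 3.529, tempeh 2.857, strawberries 2.
Take 2 servings of edamame: spends $2.10, +14.0 g fiber (running total 14.0 g).
Take 2 servings of spinach: spends $1.40, +6.0 g fiber (running total 20.0 g).
Take 1.929 servings of hummus: spends $1.64, +5.8 g fiber (running total 25.8 g).
Greedy by best ratio exhausts the cost allowance optimally: 25.8 g.

25.8 g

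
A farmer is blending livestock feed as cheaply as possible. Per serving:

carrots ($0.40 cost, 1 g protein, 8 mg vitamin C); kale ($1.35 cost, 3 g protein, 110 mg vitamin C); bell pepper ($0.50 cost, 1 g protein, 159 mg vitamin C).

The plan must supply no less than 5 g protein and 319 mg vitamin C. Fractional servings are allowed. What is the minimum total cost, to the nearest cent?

carrots only: max(5/1, 319/8) = 39.88 servings → $15.95.
kale only: max(5/3, 319/110) = 2.9 servings → $3.92.
bell pepper only: max(5/1, 319/159) = 5 servings → $2.50.
carrots + kale with both targets exact would need a negative amount; discard.
carrots + bell pepper with both tight: 3.152 servings and 1.848 servings → $2.18.
kale + bell pepper with both tight: 1.297 servings and 1.109 servings → $2.31.
Cheapest feasible corner: $2.18.

$2.18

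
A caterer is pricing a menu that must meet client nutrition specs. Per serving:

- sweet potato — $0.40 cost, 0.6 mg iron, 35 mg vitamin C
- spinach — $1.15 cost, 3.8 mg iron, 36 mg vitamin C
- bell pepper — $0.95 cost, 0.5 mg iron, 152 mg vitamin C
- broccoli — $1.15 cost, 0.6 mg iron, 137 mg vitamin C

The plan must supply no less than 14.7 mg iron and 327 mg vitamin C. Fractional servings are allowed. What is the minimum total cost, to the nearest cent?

$5.47

sweet potato only: max(14.7/0.6, 327/35) = 24.5 servings → $9.80.
spinach only: max(14.7/3.8, 327/36) = 9.083 servings → $10.45.
bell pepper only: max(14.7/0.5, 327/152) = 29.4 servings → $27.93.
broccoli only: max(14.7/0.6, 327/137) = 24.5 servings → $28.18.
sweet potato + spinach with both tight: 6.404 servings and 2.857 servings → $5.85.
sweet potato + bell pepper with both targets exact would need a negative amount; discard.
sweet potato + broccoli: the both-tight solution has a negative serving — not a feasible corner.
spinach + bell pepper with both tight: 3.701 servings and 1.275 servings → $5.47.
spinach + broccoli with both tight: 3.643 servings and 1.43 servings → $5.83.
bell pepper + broccoli with both targets exact would need a negative amount; discard.
Cheapest feasible corner: $5.47.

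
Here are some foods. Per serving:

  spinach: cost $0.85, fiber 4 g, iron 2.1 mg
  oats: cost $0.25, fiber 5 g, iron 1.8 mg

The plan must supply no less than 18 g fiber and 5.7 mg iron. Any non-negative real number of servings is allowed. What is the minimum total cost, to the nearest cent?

$0.90

With two linear requirements the optimum uses one or two foods; enumerate the corners.
spinach only: max(18/4, 5.7/2.1) = 4.5 servings → $3.83.
oats only: max(18/5, 5.7/1.8) = 3.6 servings → $0.90.
spinach + oats: intersection lies outside the first quadrant.
The minimum over all feasible corners is $0.90.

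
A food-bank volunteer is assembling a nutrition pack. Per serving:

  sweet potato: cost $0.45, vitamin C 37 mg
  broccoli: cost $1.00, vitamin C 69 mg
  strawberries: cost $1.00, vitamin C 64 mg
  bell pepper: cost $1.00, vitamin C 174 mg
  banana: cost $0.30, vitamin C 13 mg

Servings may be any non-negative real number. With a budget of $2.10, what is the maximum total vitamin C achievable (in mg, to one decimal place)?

Vitamin C per dollar: bell pepper 174, sweet potato 82.22, broccoli 69, strawberries 64, banana 43.33.
With no serving limits, spend the whole cost allowance on bell pepper: $2.10 / $1.00 × 174 mg = 365.4 mg.

365.4 mg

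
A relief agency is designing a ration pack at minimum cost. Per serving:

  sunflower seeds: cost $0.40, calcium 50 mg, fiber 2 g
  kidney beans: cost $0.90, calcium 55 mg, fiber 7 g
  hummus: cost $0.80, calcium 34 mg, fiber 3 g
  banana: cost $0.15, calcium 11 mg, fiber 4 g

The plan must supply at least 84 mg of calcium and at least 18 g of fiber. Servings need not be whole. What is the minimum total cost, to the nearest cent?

At the optimum either one food covers both requirements or two foods hit both targets exactly; no other combination can be cheaper.
sunflower seeds only: max(84/50, 18/2) = 9 servings → $3.60.
kidney beans only: max(84/55, 18/7) = 2.571 servings → $2.31.
hummus only: max(84/34, 18/3) = 6 servings → $4.80.
banana only: max(84/11, 18/4) = 7.636 servings → $1.15.
sunflower seeds + kidney beans: the both-tight solution has a negative serving — not a feasible corner.
sunflower seeds + hummus with both targets exact would need a negative amount; discard.
sunflower seeds + banana with both tight: 0.7753 servings and 4.112 servings → $0.93.
kidney beans + hummus: the both-tight solution has a negative serving — not a feasible corner.
kidney beans + banana with both tight: 0.965 servings and 2.811 servings → $1.29.
hummus + banana with both tight: 1.34 servings and 3.495 servings → $1.60.
The minimum over all feasible corners is $0.93.

$0.93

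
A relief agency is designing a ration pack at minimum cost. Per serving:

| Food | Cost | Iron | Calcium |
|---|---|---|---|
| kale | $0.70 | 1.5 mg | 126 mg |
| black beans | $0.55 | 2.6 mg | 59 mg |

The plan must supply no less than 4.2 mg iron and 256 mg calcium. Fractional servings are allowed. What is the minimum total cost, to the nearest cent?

$1.56

kale only: max(4.2/1.5, 256/126) = 2.8 servings → $1.96.
black beans only: max(4.2/2.6, 256/59) = 4.339 servings → $2.39.
kale + black beans with both tight: 1.747 servings and 0.6073 servings → $1.56.
The minimum over all feasible corners is $1.56.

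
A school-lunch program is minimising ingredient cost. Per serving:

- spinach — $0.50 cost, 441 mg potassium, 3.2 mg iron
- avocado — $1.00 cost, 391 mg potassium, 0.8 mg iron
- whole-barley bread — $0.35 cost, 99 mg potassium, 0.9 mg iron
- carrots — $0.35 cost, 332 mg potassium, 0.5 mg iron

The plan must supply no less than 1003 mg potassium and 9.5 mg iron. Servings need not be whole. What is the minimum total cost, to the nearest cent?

spinach only: max(1003/441, 9.5/3.2) = 2.969 servings → $1.48.
avocado only: max(1003/391, 9.5/0.8) = 11.88 servings → $11.88.
whole-barley bread only: max(1003/99, 9.5/0.9) = 10.56 servings → $3.69.
carrots only: max(1003/332, 9.5/0.5) = 19 servings → $6.65.
spinach + avocado: intersection lies outside the first quadrant.
spinach + whole-barley bread: the both-tight solution has a negative serving — not a feasible corner.
spinach + carrots: the both-tight solution has a negative serving — not a feasible corner.
avocado + whole-barley bread with both targets exact would need a negative amount; discard.
avocado + carrots: the both-tight solution has a negative serving — not a feasible corner.
whole-barley bread + carrots with both targets exact would need a negative amount; discard.
Cheapest feasible corner: $1.48.

$1.48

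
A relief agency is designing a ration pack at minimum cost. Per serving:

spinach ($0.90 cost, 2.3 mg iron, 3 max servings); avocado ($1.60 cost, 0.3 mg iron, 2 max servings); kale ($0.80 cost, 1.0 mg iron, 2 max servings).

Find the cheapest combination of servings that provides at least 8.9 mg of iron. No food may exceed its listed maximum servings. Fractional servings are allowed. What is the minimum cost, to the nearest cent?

Cost per mg of iron: spinach $0.3913, kale $0.8000, avocado $5.3333.
Take 3 servings of spinach: +6.9 mg iron for $2.70 (total $2.70, still need 2.0 mg).
Take 2 servings of kale: +2.0 mg iron for $1.60 (total $4.30, still need 0.0 mg).
Filling from the cheapest source first is optimal under one linear minimum: $4.30.

$4.30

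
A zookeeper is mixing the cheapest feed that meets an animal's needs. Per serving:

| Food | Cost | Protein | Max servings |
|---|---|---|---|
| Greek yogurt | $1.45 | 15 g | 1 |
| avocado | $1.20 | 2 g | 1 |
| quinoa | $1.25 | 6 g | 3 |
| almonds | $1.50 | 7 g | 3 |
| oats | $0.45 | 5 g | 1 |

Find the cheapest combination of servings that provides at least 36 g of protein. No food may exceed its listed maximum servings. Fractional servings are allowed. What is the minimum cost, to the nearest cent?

Cost per g of protein: oats $0.0900, Greek yogurt $0.0967, quinoa $0.2083, almonds $0.2143, avocado $0.6000.
Take 1 serving of oats: +5.0 g protein for $0.45 (total $0.45, still need 31.0 g).
Take 1 serving of Greek yogurt: +15.0 g protein for $1.45 (total $1.90, still need 16.0 g).
Take 2.667 servings of quinoa: +16.0 g protein for $3.33 (total $5.23, still need 0.0 g).
Greedy by cheapest-per-g is optimal for a single linear constraint, so the minimum cost is $5.23.

$5.23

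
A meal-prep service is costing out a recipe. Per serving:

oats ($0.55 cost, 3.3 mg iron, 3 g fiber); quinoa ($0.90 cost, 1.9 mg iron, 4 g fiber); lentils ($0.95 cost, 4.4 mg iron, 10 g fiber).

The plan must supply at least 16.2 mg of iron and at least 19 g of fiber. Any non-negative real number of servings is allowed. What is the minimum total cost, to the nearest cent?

$2.85

Compare the cost at each extreme point of the feasible region.
oats only: max(16.2/3.3, 19/3) = 6.333 servings → $3.48.
quinoa only: max(16.2/1.9, 19/4) = 8.526 servings → $7.67.
lentils only: max(16.2/4.4, 19/10) = 3.682 servings → $3.50.
oats + quinoa with both tight: 3.827 servings and 1.88 servings → $3.80.
oats + lentils with both tight: 3.96 servings and 0.7121 servings → $2.85.
quinoa + lentils with both targets exact would need a negative amount; discard.
Cheapest feasible corner: $2.85.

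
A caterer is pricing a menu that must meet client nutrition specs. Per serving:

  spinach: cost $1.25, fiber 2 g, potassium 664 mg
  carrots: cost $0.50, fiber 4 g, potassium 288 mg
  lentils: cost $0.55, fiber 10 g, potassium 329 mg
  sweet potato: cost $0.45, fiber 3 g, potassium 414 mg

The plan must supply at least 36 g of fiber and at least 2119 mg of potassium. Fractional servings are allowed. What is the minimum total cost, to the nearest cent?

A basic optimal solution has at most two foods positive. Try each food alone and each pair with both targets met exactly.
spinach only: max(36/2, 2119/664) = 18 servings → $22.50.
carrots only: max(36/4, 2119/288) = 9 servings → $4.50.
lentils only: max(36/10, 2119/329) = 6.441 servings → $3.54.
sweet potato only: max(36/3, 2119/414) = 12 servings → $5.40.
spinach + carrots with both targets exact would need a negative amount; discard.
spinach + lentils with both tight: 1.562 servings and 3.288 servings → $3.76.
spinach + sweet potato with both targets exact would need a negative amount; discard.
carrots + lentils with both tight: 5.976 servings and 1.21 servings → $3.65.
carrots + sweet potato with both targets exact would need a negative amount; discard.
lentils + sweet potato with both tight: 2.711 servings and 2.964 servings → $2.82.
Cheapest feasible corner: $2.82.

$2.82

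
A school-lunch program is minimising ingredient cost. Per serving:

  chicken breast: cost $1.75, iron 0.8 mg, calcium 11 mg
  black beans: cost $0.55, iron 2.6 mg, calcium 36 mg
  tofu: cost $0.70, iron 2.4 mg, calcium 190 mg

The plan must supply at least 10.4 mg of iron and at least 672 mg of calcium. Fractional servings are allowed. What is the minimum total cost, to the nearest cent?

The cheapest plan sits at a corner of the feasible region — with two constraints it uses at most two foods.
chicken breast only: max(10.4/0.8, 672/11) = 61.09 servings → $106.91.
black beans only: max(10.4/2.6, 672/36) = 18.67 servings → $10.27.
tofu only: max(10.4/2.4, 672/190) = 4.333 servings → $3.03.
chicken breast + black beans with both targets exact would need a negative amount; discard.
chicken breast + tofu with both tight: 2.892 servings and 3.369 servings → $7.42.
black beans + tofu with both tight: 0.8911 servings and 3.368 servings → $2.85.
The minimum over all feasible corners is $2.85.

$2.85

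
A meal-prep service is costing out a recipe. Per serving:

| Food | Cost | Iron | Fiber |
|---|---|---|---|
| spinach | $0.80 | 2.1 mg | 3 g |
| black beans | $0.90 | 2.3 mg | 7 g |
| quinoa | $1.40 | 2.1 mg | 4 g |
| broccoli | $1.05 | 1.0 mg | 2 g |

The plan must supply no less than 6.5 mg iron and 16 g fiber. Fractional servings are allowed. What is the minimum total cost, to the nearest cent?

spinach only: max(6.5/2.1, 16/3) = 5.333 servings → $4.27.
black beans only: max(6.5/2.3, 16/7) = 2.826 servings → $2.54.
quinoa only: max(6.5/2.1, 16/4) = 4 servings → $5.60.
broccoli only: max(6.5/1.0, 16/2) = 8 servings → $8.40.
spinach + black beans with both tight: 1.115 servings and 1.808 servings → $2.52.
spinach + quinoa with both targets exact would need a negative amount; discard.
spinach + broccoli with both targets exact would need a negative amount; discard.
black beans + quinoa with both tight: 1.382 servings and 1.582 servings → $3.46.
black beans + broccoli with both tight: 1.25 servings and 3.625 servings → $4.93.
quinoa + broccoli: intersection lies outside the first quadrant.
So the least-cost plan costs $2.52.

$2.52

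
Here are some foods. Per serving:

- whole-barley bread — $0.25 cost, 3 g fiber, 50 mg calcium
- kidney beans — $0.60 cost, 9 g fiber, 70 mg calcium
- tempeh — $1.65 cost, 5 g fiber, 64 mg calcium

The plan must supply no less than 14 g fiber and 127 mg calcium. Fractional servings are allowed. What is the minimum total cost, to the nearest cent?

$0.97

At the optimum either one food covers both requirements or two foods hit both targets exactly; no other combination can be cheaper.
whole-barley bread only: max(14/3, 127/50) = 4.667 servings → $1.17.
kidney beans only: max(14/9, 127/70) = 1.814 servings → $1.09.
tempeh only: max(14/5, 127/64) = 2.8 servings → $4.62.
whole-barley bread + kidney beans with both tight: 0.6792 servings and 1.329 servings → $0.97.
whole-barley bread + tempeh with both targets exact would need a negative amount; discard.
kidney beans + tempeh with both tight: 1.155 servings and 0.7212 servings → $1.88.
The minimum over all feasible corners is $0.97.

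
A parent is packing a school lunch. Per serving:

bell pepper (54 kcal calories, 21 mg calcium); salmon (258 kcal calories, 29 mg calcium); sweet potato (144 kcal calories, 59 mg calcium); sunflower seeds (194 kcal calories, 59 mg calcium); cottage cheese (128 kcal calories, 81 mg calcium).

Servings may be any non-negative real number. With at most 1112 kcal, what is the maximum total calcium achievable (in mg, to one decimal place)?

703.7 mg

Calcium per kcal: cottage cheese 0.6328, sweet potato 0.4097, bell pepper 0.3889, sunflower seeds 0.3041, salmon 0.1124.
With no serving limits, spend the whole calories allowance on cottage cheese: 1112 kcal / 128 kcal × 81 mg = 703.7 mg.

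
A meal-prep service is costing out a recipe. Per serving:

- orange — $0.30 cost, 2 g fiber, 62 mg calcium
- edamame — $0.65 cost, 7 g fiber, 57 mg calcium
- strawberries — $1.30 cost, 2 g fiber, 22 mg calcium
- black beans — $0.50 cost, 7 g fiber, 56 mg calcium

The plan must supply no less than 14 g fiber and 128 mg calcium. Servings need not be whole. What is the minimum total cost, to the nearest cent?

$1.05

orange only: max(14/2, 128/62) = 7 servings → $2.10.
edamame only: max(14/7, 128/57) = 2.246 servings → $1.46.
strawberries only: max(14/2, 128/22) = 7 servings → $9.10.
black beans only: max(14/7, 128/56) = 2.286 servings → $1.14.
orange + edamame with both tight: 0.3063 servings and 1.913 servings → $1.33.
orange + strawberries with both targets exact would need a negative amount; discard.
orange + black beans with both tight: 0.3478 servings and 1.901 servings → $1.05.
edamame + strawberries with both tight: 1.3 servings and 2.45 servings → $4.03.
edamame + black beans: intersection lies outside the first quadrant.
strawberries + black beans with both tight: 2.667 servings and 1.238 servings → $4.09.
Cheapest feasible corner: $1.05.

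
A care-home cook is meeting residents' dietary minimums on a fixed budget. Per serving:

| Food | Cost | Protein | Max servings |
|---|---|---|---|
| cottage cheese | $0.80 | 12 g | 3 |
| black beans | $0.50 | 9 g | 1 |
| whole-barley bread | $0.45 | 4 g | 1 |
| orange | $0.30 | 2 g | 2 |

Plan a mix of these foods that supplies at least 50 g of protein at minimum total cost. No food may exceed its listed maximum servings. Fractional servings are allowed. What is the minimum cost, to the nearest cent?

$3.50

Cost per g of protein: black beans $0.0556, cottage cheese $0.0667, whole-barley bread $0.1125, orange $0.1500.
Take 1 serving of black beans: +9.0 g protein for $0.50 (total $0.50, still need 41.0 g).
Take 3 servings of cottage cheese: +36.0 g protein for $2.40 (total $2.90, still need 5.0 g).
Take 1 serving of whole-barley bread: +4.0 g protein for $0.45 (total $3.35, still need 1.0 g).
Take 0.5 servings of orange: +1.0 g protein for $0.15 (total $3.50, still need 0.0 g).
Greedy by cheapest-per-g is optimal for a single linear constraint, so the minimum cost is $3.50.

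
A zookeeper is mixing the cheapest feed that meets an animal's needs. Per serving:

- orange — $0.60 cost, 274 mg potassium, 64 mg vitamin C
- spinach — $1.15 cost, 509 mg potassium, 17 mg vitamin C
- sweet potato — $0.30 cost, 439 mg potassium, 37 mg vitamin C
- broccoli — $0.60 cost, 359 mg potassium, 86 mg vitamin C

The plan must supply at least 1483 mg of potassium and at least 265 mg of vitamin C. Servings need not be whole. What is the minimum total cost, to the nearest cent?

$1.90

orange only: max(1483/274, 265/64) = 5.412 servings → $3.25.
spinach only: max(1483/509, 265/17) = 15.59 servings → $17.93.
sweet potato only: max(1483/439, 265/37) = 7.162 servings → $2.15.
broccoli only: max(1483/359, 265/86) = 4.131 servings → $2.48.
orange + spinach with both tight: 3.928 servings and 0.7988 servings → $3.28.
orange + sweet potato with both tight: 3.423 servings and 1.242 servings → $2.43.
orange + broccoli: the both-tight solution has a negative serving — not a feasible corner.
spinach + sweet potato: intersection lies outside the first quadrant.
spinach + broccoli with both tight: 0.8602 servings and 2.911 servings → $2.74.
sweet potato + broccoli with both tight: 1.324 servings and 2.512 servings → $1.90.
Cheapest feasible corner: $1.90.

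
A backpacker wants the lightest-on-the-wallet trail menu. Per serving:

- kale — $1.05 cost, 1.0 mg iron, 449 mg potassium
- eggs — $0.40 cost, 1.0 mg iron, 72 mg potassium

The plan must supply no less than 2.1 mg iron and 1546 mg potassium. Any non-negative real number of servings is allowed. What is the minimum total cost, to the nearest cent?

$3.62

kale only: max(2.1/1.0, 1546/449) = 3.443 servings → $3.62.
eggs only: max(2.1/1.0, 1546/72) = 21.47 servings → $8.59.
kale + eggs: intersection lies outside the first quadrant.
Cheapest feasible corner: $3.62.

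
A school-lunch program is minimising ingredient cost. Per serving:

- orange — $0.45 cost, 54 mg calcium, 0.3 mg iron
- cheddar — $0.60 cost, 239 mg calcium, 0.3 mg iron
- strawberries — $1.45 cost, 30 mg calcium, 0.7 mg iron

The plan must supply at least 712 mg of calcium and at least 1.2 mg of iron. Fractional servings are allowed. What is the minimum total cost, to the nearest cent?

For a min-cost LP with two ≥-constraints, a basic feasible solution has at most two positive variables.
orange only: max(712/54, 1.2/0.3) = 13.19 servings → $5.93.
cheddar only: max(712/239, 1.2/0.3) = 4 servings → $2.40.
strawberries only: max(712/30, 1.2/0.7) = 23.73 servings → $34.41.
orange + cheddar with both tight: 1.319 servings and 2.681 servings → $2.20.
orange + strawberries: the both-tight solution has a negative serving — not a feasible corner.
cheddar + strawberries with both tight: 2.921 servings and 0.4624 servings → $2.42.
So the least-cost plan costs $2.20.

$2.20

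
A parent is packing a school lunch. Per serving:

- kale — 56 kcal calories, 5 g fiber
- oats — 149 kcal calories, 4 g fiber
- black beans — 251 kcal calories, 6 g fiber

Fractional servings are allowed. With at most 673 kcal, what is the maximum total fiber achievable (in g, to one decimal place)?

60.1 g

Fiber per kcal: kale 0.08929, oats 0.02685, black beans 0.0239.
With no serving limits, spend the whole calories allowance on kale: 673 kcal / 56 kcal × 5 g = 60.1 g.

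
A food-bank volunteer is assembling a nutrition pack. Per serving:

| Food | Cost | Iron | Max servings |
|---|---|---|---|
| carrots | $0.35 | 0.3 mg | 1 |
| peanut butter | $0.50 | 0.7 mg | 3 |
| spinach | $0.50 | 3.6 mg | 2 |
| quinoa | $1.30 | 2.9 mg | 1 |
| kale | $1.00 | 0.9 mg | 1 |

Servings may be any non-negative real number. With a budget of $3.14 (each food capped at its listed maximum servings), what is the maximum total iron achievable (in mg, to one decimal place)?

Iron per dollar: spinach 7.2, quinoa 2.231, peanut butter 1.4, kale 0.9, carrots 0.8571.
Take 2 servings of spinach: spends $1.00, +7.2 mg iron (running total 7.2 mg).
Take 1 serving of quinoa: spends $1.30, +2.9 mg iron (running total 10.1 mg).
Take 1.68 servings of peanut butter: spends $0.84, +1.2 mg iron (running total 11.3 mg).
Greedy by best ratio exhausts the cost allowance optimally: 11.3 mg.

11.3 mg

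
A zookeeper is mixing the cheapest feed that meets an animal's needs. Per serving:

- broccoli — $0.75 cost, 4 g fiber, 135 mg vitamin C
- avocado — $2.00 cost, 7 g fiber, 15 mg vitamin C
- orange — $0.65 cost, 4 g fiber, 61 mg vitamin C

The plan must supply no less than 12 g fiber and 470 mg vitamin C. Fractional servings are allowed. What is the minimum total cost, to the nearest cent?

$2.61

With two linear requirements the optimum uses one or two foods; enumerate the corners.
broccoli only: max(12/4, 470/135) = 3.481 servings → $2.61.
avocado only: max(12/7, 470/15) = 31.33 servings → $62.67.
orange only: max(12/4, 470/61) = 7.705 servings → $5.01.
broccoli + avocado with both targets exact would need a negative amount; discard.
broccoli + orange: the both-tight solution has a negative serving — not a feasible corner.
avocado + orange: intersection lies outside the first quadrant.
The minimum over all feasible corners is $2.61.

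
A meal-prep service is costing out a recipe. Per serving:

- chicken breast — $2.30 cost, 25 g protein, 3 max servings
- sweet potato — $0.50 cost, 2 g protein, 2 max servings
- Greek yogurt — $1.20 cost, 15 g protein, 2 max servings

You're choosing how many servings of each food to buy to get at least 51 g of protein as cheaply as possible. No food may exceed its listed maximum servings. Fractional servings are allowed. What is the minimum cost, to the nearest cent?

$4.33

Cost per g of protein: Greek yogurt $0.0800, chicken breast $0.0920, sweet potato $0.2500.
Take 2 servings of Greek yogurt: +30.0 g protein for $2.40 (total $2.40, still need 21.0 g).
Take 0.84 servings of chicken breast: +21.0 g protein for $1.93 (total $4.33, still need 0.0 g).
Filling from the cheapest source first is optimal under one linear minimum: $4.33.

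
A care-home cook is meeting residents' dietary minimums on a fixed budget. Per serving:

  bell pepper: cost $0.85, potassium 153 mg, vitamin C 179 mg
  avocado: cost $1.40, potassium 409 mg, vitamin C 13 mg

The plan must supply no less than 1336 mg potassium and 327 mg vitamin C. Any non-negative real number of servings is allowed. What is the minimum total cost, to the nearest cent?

For a min-cost LP with two ≥-constraints, a basic feasible solution has at most two positive variables.
bell pepper only: max(1336/153, 327/179) = 8.732 servings → $7.42.
avocado only: max(1336/409, 327/13) = 25.15 servings → $35.22.
bell pepper + avocado with both tight: 1.634 servings and 2.655 servings → $5.11.
So the least-cost plan costs $5.11.

$5.11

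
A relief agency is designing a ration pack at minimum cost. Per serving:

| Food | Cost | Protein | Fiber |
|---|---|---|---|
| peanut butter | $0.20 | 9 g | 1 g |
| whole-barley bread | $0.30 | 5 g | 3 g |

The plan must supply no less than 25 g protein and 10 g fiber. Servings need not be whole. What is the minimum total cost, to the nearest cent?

$1.11

Check every corner: each single food scaled to meet both minima, and each pair solved so both constraints bind.
peanut butter only: max(25/9, 10/1) = 10 servings → $2.00.
whole-barley bread only: max(25/5, 10/3) = 5 servings → $1.50.
peanut butter + whole-barley bread with both tight: 1.136 servings and 2.955 servings → $1.11.
The minimum over all feasible corners is $1.11.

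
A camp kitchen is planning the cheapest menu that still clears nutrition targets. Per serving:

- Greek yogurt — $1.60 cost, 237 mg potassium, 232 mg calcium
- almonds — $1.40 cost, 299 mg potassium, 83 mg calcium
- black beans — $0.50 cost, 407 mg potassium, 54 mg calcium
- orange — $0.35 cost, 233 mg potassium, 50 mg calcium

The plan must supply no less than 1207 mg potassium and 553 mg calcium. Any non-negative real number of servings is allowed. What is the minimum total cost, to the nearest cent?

$3.83

With two linear requirements the optimum uses one or two foods; enumerate the corners.
Greek yogurt only: max(1207/237, 553/232) = 5.093 servings → $8.15.
almonds only: max(1207/299, 553/83) = 6.663 servings → $9.33.
black beans only: max(1207/407, 553/54) = 10.24 servings → $5.12.
orange only: max(1207/233, 553/50) = 11.06 servings → $3.87.
Greek yogurt + almonds with both tight: 1.311 servings and 2.997 servings → $6.29.
Greek yogurt + black beans with both tight: 1.959 servings and 1.825 servings → $4.05.
Greek yogurt + orange with both tight: 1.623 servings and 3.529 servings → $3.83.
almonds + black beans with both targets exact would need a negative amount; discard.
almonds + orange: intersection lies outside the first quadrant.
black beans + orange: intersection lies outside the first quadrant.
So the least-cost plan costs $3.83.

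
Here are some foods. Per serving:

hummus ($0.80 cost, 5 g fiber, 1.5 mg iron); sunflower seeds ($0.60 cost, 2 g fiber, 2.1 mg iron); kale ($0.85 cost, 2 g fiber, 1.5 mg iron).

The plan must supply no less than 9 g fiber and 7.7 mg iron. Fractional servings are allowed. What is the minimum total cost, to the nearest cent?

$2.37

A basic optimal solution has at most two foods positive. Try each food alone and each pair with both targets met exactly.
hummus only: max(9/5, 7.7/1.5) = 5.133 servings → $4.11.
sunflower seeds only: max(9/2, 7.7/2.1) = 4.5 servings → $2.70.
kale only: max(9/2, 7.7/1.5) = 5.133 servings → $4.36.
hummus + sunflower seeds with both tight: 0.4667 servings and 3.333 servings → $2.37.
hummus + kale: the both-tight solution has a negative serving — not a feasible corner.
sunflower seeds + kale with both tight: 1.583 servings and 2.917 servings → $3.43.
The minimum over all feasible corners is $2.37.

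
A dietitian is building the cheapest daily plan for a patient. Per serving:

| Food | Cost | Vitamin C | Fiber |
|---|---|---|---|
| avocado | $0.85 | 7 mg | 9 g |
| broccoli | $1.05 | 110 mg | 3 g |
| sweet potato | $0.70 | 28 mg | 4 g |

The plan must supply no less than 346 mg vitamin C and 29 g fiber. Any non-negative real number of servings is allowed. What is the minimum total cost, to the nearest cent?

$5.04

Check every corner: each single food scaled to meet both minima, and each pair solved so both constraints bind.
avocado only: max(346/7, 29/9) = 49.43 servings → $42.01.
broccoli only: max(346/110, 29/3) = 9.667 servings → $10.15.
sweet potato only: max(346/28, 29/4) = 12.36 servings → $8.65.
avocado + broccoli with both tight: 2.221 servings and 3.004 servings → $5.04.
avocado + sweet potato: intersection lies outside the first quadrant.
broccoli + sweet potato with both tight: 1.607 servings and 6.045 servings → $5.92.
So the least-cost plan costs $5.04.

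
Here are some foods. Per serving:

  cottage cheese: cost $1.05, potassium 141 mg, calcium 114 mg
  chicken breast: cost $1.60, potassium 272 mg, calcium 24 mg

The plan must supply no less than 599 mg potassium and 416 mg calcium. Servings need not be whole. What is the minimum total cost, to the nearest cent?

With two linear requirements the optimum uses one or two foods; enumerate the corners.
cottage cheese only: max(599/141, 416/114) = 4.248 servings → $4.46.
chicken breast only: max(599/272, 416/24) = 17.33 servings → $27.73.
cottage cheese + chicken breast with both tight: 3.576 servings and 0.3486 servings → $4.31.
Cheapest feasible corner: $4.31.

$4.31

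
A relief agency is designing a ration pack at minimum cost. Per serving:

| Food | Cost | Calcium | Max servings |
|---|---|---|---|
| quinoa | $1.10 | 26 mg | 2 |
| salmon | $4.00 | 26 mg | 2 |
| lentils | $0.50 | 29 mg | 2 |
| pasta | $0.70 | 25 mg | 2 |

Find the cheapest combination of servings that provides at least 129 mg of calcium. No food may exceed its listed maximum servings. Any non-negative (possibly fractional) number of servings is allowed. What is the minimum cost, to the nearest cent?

$3.29

Cost per mg of calcium: lentils $0.0172, pasta $0.0280, quinoa $0.0423, salmon $0.1538.
Take 2 servings of lentils: +58.0 mg calcium for $1.00 (total $1.00, still need 71.0 mg).
Take 2 servings of pasta: +50.0 mg calcium for $1.40 (total $2.40, still need 21.0 mg).
Take 0.8077 servings of quinoa: +21.0 mg calcium for $0.89 (total $3.29, still need 0.0 mg).
Filling from the cheapest source first is optimal under one linear minimum: $3.29.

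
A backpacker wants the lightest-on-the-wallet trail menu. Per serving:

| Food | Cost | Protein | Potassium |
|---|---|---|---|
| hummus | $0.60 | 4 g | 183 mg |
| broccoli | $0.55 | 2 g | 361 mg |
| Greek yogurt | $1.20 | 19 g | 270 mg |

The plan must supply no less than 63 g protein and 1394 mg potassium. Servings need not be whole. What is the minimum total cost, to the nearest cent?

Minimising a linear cost over {protein ≥ 63, potassium ≥ 1394, servings ≥ 0} — the optimum is at a vertex, using one or two foods.
hummus only: max(63/4, 1394/183) = 15.75 servings → $9.45.
broccoli only: max(63/2, 1394/361) = 31.5 servings → $17.32.
Greek yogurt only: max(63/19, 1394/270) = 5.163 servings → $6.20.
hummus + broccoli: the both-tight solution has a negative serving — not a feasible corner.
hummus + Greek yogurt with both tight: 3.953 servings and 2.484 servings → $5.35.
broccoli + Greek yogurt with both tight: 1.5 servings and 3.158 servings → $4.61.
The minimum over all feasible corners is $4.61.

$4.61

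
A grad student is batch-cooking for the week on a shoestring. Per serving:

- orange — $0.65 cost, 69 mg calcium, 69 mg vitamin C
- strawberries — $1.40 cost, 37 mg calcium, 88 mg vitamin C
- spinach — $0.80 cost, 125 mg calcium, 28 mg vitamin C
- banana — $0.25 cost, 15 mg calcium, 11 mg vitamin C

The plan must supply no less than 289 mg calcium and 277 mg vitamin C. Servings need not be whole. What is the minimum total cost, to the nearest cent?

The cheapest plan sits at a corner of the feasible region — with two constraints it uses at most two foods.
orange only: max(289/69, 277/69) = 4.188 servings → $2.72.
strawberries only: max(289/37, 277/88) = 7.811 servings → $10.94.
spinach only: max(289/125, 277/28) = 9.893 servings → $7.91.
banana only: max(289/15, 277/11) = 25.18 servings → $6.30.
orange + strawberries: intersection lies outside the first quadrant.
orange + spinach with both tight: 3.964 servings and 0.1237 servings → $2.68.
orange + banana with both tight: 3.536 servings and 3 servings → $3.05.
strawberries + spinach with both tight: 2.663 servings and 1.524 servings → $4.95.
strawberries + banana with both tight: 1.069 servings and 16.63 servings → $5.65.
spinach + banana with both targets exact would need a negative amount; discard.
Cheapest feasible corner: $2.68.

$2.68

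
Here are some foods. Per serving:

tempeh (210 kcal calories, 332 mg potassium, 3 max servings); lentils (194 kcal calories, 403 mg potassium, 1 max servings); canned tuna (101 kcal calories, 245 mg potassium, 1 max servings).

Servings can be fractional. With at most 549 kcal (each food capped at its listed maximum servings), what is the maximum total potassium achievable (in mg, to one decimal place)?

1049.6 mg

Potassium per kcal: canned tuna 2.426, lentils 2.077, tempeh 1.581.
Take 1 serving of canned tuna: uses 101 kcal, +245.0 mg potassium (running total 245.0 mg).
Take 1 serving of lentils: uses 194 kcal, +403.0 mg potassium (running total 648.0 mg).
Take 1.21 servings of tempeh: uses 254 kcal, +401.6 mg potassium (running total 1049.6 mg).
Greedy by best ratio exhausts the calories allowance optimally: 1049.6 mg.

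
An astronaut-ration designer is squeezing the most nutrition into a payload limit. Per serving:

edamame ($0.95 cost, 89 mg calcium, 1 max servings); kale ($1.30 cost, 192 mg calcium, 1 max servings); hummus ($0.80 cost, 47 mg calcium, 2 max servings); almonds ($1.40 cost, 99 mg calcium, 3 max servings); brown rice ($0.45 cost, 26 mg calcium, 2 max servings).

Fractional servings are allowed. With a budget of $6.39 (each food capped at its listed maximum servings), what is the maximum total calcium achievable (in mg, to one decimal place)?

573.8 mg

Calcium per dollar: kale 147.7, edamame 93.68, almonds 70.71, hummus 58.75, brown rice 57.78.
Take 1 serving of kale: spends $1.30, +192.0 mg calcium (running total 192.0 mg).
Take 1 serving of edamame: spends $0.95, +89.0 mg calcium (running total 281.0 mg).
Take 2.957 servings of almonds: spends $4.14, +292.8 mg calcium (running total 573.8 mg).
Greedy by best ratio exhausts the cost allowance optimally: 573.8 mg.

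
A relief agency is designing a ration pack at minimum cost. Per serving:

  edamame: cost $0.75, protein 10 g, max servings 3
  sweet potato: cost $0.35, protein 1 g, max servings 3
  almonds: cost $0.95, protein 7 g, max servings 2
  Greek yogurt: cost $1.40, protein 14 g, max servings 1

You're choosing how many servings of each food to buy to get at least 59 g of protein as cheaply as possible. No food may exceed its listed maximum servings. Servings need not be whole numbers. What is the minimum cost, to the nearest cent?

$5.90

Cost per g of protein: edamame $0.0750, Greek yogurt $0.1000, almonds $0.1357, sweet potato $0.3500.
Take 3 servings of edamame: +30.0 g protein for $2.25 (total $2.25, still need 29.0 g).
Take 1 serving of Greek yogurt: +14.0 g protein for $1.40 (total $3.65, still need 15.0 g).
Take 2 servings of almonds: +14.0 g protein for $1.90 (total $5.55, still need 1.0 g).
Take 1 serving of sweet potato: +1.0 g protein for $0.35 (total $5.90, still need 0.0 g).
Filling from the cheapest source first is optimal under one linear minimum: $5.90.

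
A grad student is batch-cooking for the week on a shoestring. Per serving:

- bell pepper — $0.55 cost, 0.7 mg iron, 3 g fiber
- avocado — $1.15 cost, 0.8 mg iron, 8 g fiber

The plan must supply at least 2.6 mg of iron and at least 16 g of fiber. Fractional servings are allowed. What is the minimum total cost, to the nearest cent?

An LP optimum is at a vertex; with two nutrient constraints at most two foods are used. Check each candidate.
bell pepper only: max(2.6/0.7, 16/3) = 5.333 servings → $2.93.
avocado only: max(2.6/0.8, 16/8) = 3.25 servings → $3.74.
bell pepper + avocado with both tight: 2.5 servings and 1.062 servings → $2.60.
So the least-cost plan costs $2.60.

$2.60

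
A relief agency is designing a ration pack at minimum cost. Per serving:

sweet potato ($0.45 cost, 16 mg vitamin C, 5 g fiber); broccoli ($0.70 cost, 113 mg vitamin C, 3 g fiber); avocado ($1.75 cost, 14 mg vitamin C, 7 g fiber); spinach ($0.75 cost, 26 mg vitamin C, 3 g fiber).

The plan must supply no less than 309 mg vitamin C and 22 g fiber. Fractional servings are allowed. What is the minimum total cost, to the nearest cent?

At the optimum either one food covers both requirements or two foods hit both targets exactly; no other combination can be cheaper.
sweet potato only: max(309/16, 22/5) = 19.31 servings → $8.69.
broccoli only: max(309/113, 22/3) = 7.333 servings → $5.13.
avocado only: max(309/14, 22/7) = 22.07 servings → $38.62.
spinach only: max(309/26, 22/3) = 11.88 servings → $8.91.
sweet potato + broccoli with both tight: 3.015 servings and 2.308 servings → $2.97.
sweet potato + avocado: intersection lies outside the first quadrant.
sweet potato + spinach: intersection lies outside the first quadrant.
broccoli + avocado with both tight: 2.477 servings and 2.081 servings → $5.38.
broccoli + spinach with both tight: 1.36 servings and 5.973 servings → $5.43.
avocado + spinach: intersection lies outside the first quadrant.
The minimum over all feasible corners is $2.97.

$2.97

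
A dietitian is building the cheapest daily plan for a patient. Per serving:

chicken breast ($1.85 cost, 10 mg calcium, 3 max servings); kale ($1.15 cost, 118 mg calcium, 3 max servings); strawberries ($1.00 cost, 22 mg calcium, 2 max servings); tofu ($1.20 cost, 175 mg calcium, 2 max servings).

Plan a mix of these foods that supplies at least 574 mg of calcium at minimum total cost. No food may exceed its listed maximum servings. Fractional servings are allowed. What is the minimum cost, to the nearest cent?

$4.58

Cost per mg of calcium: tofu $0.0069, kale $0.0097, strawberries $0.0455, chicken breast $0.1850.
Take 2 servings of tofu: +350.0 mg calcium for $2.40 (total $2.40, still need 224.0 mg).
Take 1.898 servings of kale: +224.0 mg calcium for $2.18 (total $4.58, still need 0.0 mg).
Greedy by cheapest-per-mg is optimal for a single linear constraint, so the minimum cost is $4.58.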